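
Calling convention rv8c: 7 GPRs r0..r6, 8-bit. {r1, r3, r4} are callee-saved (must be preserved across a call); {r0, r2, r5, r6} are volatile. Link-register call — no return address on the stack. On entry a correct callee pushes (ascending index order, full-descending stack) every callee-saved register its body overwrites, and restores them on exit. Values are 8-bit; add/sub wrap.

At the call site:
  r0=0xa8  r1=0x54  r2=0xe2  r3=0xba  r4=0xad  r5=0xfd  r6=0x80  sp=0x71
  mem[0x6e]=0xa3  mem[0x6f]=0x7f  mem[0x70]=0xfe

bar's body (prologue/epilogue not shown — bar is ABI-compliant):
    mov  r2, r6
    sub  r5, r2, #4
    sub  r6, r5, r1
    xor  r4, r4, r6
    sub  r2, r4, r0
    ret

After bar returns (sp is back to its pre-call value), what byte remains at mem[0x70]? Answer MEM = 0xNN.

MEM = 0xad

prologue: push r4 → mem[0x70]=0xad, sp=0x70
body[0] mov  r2, r6 → r2=0x80
body[1] sub  r5, r2, #4 → r5=0x7c
body[2] sub  r6, r5, r1 → r6=0x28
body[3] xor  r4, r4, r6 → r4=0x85
body[4] sub  r2, r4, r0 → r2=0xdd
epilogue: pop r4=0xad, sp=0x71
prologue pushed ['r4'] at ['0x70']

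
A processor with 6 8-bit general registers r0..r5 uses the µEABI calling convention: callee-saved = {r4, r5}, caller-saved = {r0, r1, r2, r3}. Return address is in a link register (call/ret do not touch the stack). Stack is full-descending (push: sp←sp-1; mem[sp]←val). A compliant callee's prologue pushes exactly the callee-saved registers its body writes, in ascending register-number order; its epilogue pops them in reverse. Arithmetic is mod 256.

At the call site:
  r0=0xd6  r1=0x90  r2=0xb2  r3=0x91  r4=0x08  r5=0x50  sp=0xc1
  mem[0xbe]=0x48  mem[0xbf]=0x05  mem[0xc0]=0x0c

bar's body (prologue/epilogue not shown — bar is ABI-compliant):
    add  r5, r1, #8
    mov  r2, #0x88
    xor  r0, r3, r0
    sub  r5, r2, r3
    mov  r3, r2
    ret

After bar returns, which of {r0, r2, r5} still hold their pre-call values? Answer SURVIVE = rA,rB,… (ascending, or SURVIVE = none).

SURVIVE = r5

prologue: push r5 -> mem[0xc0]=0x50, sp=0xc0
body[0] add  r5, r1, #8 -> r5=0x98
body[1] mov  r2, #0x88 -> r2=0x88
body[2] xor  r0, r3, r0 -> r0=0x47
body[3] sub  r5, r2, r3 -> r5=0xf7
body[4] mov  r3, r2 -> r3=0x88
epilogue: pop r5=0x50, sp=0xc1
r0: caller-saved, written=True
r2: caller-saved, written=True
r5: callee-saved, written=True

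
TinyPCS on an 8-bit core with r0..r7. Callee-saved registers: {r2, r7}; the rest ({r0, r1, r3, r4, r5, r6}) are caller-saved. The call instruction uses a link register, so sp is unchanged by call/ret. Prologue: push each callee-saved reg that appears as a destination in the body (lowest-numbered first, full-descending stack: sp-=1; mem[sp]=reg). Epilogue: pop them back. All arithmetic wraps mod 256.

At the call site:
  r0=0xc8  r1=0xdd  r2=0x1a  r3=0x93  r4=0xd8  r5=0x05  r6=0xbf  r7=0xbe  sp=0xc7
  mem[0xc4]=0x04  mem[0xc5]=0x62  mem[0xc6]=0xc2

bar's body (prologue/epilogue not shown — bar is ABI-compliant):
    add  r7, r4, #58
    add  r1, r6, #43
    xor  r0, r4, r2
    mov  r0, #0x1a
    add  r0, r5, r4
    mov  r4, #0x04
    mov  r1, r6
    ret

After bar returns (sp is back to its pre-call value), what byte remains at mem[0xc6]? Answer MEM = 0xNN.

prologue: push r7 -> mem[0xc6]=0xbe, sp=0xc6
body[0] add  r7, r4, #58 -> r7=0x12
body[1] add  r1, r6, #43 -> r1=0xea
body[2] xor  r0, r4, r2 -> r0=0xc2
body[3] mov  r0, #0x1a -> r0=0x1a
body[4] add  r0, r5, r4 -> r0=0xdd
body[5] mov  r4, #0x04 -> r4=0x04
body[6] mov  r1, r6 -> r1=0xbf
epilogue: pop r7=0xbe, sp=0xc7
prologue pushed ['r7'] at ['0xc6']

MEM = 0xbe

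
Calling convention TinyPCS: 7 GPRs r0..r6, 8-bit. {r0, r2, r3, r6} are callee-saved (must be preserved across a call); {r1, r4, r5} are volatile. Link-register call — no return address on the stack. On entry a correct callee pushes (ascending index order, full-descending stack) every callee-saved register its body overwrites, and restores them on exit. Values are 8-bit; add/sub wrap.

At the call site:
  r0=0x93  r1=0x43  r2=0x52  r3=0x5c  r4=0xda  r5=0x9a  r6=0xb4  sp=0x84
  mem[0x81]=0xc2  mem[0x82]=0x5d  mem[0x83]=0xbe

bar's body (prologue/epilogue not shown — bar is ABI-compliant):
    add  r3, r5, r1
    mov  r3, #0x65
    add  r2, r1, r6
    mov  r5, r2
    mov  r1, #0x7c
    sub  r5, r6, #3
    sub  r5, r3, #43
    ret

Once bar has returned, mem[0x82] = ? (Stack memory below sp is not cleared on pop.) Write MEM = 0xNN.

MEM = 0x5c

prologue: push r2 → mem[0x83]=0x52, sp=0x83
prologue: push r3 → mem[0x82]=0x5c, sp=0x82
body[0] add  r3, r5, r1 → r3=0xdd
body[1] mov  r3, #0x65 → r3=0x65
body[2] add  r2, r1, r6 → r2=0xf7
body[3] mov  r5, r2 → r5=0xf7
body[4] mov  r1, #0x7c → r1=0x7c
body[5] sub  r5, r6, #3 → r5=0xb1
body[6] sub  r5, r3, #43 → r5=0x3a
epilogue: pop r3=0x5c, sp=0x83
epilogue: pop r2=0x52, sp=0x84
prologue pushed ['r2', 'r3'] at ['0x83', '0x82']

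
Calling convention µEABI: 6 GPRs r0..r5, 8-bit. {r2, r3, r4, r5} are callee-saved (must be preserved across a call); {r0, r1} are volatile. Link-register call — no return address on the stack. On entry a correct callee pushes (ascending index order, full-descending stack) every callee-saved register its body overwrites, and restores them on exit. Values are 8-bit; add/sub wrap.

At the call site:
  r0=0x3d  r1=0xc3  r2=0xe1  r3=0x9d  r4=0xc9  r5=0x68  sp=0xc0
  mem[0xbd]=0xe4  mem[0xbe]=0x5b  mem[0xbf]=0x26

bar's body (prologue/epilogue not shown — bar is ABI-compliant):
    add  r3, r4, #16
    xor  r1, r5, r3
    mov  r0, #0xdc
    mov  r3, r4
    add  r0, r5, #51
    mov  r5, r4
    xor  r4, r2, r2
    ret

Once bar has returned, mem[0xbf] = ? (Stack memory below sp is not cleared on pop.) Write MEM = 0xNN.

MEM = 0x9d

prologue: push r3 → mem[0xbf]=0x9d, sp=0xbf
prologue: push r4 → mem[0xbe]=0xc9, sp=0xbe
prologue: push r5 → mem[0xbd]=0x68, sp=0xbd
body[0] add  r3, r4, #16 → r3=0xd9
body[1] xor  r1, r5, r3 → r1=0xb1
body[2] mov  r0, #0xdc → r0=0xdc
body[3] mov  r3, r4 → r3=0xc9
body[4] add  r0, r5, #51 → r0=0x9b
body[5] mov  r5, r4 → r5=0xc9
body[6] xor  r4, r2, r2 → r4=0x00
epilogue: pop r5=0x68, sp=0xbe
epilogue: pop r4=0xc9, sp=0xbf
epilogue: pop r3=0x9d, sp=0xc0
prologue pushed ['r3', 'r4', 'r5'] at ['0xbf', '0xbe', '0xbd']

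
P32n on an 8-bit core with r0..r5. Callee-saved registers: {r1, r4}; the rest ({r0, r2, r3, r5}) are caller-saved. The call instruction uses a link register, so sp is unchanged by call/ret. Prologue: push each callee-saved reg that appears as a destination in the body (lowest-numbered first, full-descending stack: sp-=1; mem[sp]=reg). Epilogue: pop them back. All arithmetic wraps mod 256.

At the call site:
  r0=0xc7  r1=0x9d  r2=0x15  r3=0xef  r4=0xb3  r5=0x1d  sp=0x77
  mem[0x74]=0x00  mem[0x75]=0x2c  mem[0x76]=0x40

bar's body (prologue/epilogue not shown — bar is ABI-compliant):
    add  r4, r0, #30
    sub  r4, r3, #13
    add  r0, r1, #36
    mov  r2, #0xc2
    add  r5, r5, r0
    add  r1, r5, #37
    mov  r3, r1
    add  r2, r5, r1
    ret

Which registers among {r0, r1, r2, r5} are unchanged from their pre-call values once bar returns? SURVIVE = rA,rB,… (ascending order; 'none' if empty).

SURVIVE = r1

prologue: push r1 → mem[0x76]=0x9d, sp=0x76
prologue: push r4 → mem[0x75]=0xb3, sp=0x75
body[0] add  r4, r0, #30 → r4=0xe5
body[1] sub  r4, r3, #13 → r4=0xe2
body[2] add  r0, r1, #36 → r0=0xc1
body[3] mov  r2, #0xc2 → r2=0xc2
body[4] add  r5, r5, r0 → r5=0xde
body[5] add  r1, r5, #37 → r1=0x03
body[6] mov  r3, r1 → r3=0x03
body[7] add  r2, r5, r1 → r2=0xe1
epilogue: pop r4=0xb3, sp=0x76
epilogue: pop r1=0x9d, sp=0x77
r0: caller-saved, written=True
r1: callee-saved, written=True
r2: caller-saved, written=True
r5: caller-saved, written=True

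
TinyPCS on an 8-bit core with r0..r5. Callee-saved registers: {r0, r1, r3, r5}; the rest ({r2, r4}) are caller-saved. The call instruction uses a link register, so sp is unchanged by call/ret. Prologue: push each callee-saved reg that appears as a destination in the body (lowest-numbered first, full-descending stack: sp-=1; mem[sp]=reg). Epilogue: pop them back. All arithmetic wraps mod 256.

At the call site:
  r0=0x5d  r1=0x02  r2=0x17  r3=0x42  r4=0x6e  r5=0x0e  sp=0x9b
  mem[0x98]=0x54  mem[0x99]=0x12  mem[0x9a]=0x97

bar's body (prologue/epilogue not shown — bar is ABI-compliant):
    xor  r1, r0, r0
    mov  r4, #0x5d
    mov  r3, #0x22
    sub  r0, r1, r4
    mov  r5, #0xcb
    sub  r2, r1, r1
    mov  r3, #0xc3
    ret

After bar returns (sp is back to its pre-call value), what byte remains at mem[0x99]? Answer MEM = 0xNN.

MEM = 0x02

prologue: push r0 -> mem[0x9a]=0x5d, sp=0x9a
prologue: push r1 -> mem[0x99]=0x02, sp=0x99
prologue: push r3 -> mem[0x98]=0x42, sp=0x98
prologue: push r5 -> mem[0x97]=0x0e, sp=0x97
body[0] xor  r1, r0, r0 -> r1=0x00
body[1] mov  r4, #0x5d -> r4=0x5d
body[2] mov  r3, #0x22 -> r3=0x22
body[3] sub  r0, r1, r4 -> r0=0xa3
body[4] mov  r5, #0xcb -> r5=0xcb
body[5] sub  r2, r1, r1 -> r2=0x00
body[6] mov  r3, #0xc3 -> r3=0xc3
epilogue: pop r5=0x0e, sp=0x98
epilogue: pop r3=0x42, sp=0x99
epilogue: pop r1=0x02, sp=0x9a
epilogue: pop r0=0x5d, sp=0x9b
prologue pushed ['r0', 'r1', 'r3', 'r5'] at ['0x9a', '0x99', '0x98', '0x97']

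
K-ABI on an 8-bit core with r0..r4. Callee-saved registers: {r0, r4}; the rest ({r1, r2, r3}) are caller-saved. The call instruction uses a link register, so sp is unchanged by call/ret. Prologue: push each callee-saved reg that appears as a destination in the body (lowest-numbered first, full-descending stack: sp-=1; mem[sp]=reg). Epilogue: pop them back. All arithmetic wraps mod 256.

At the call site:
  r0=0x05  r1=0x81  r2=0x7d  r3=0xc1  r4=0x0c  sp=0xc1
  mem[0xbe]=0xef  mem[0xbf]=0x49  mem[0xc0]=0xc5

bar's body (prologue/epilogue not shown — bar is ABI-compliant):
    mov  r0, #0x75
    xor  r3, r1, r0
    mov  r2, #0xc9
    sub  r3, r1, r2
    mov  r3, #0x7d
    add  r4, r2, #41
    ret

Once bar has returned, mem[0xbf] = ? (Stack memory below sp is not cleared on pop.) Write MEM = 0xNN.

prologue: push r0 -> mem[0xc0]=0x05, sp=0xc0
prologue: push r4 -> mem[0xbf]=0x0c, sp=0xbf
body[0] mov  r0, #0x75 -> r0=0x75
body[1] xor  r3, r1, r0 -> r3=0xf4
body[2] mov  r2, #0xc9 -> r2=0xc9
body[3] sub  r3, r1, r2 -> r3=0xb8
body[4] mov  r3, #0x7d -> r3=0x7d
body[5] add  r4, r2, #41 -> r4=0xf2
epilogue: pop r4=0x0c, sp=0xc0
epilogue: pop r0=0x05, sp=0xc1
prologue pushed ['r0', 'r4'] at ['0xc0', '0xbf']

MEM = 0x0c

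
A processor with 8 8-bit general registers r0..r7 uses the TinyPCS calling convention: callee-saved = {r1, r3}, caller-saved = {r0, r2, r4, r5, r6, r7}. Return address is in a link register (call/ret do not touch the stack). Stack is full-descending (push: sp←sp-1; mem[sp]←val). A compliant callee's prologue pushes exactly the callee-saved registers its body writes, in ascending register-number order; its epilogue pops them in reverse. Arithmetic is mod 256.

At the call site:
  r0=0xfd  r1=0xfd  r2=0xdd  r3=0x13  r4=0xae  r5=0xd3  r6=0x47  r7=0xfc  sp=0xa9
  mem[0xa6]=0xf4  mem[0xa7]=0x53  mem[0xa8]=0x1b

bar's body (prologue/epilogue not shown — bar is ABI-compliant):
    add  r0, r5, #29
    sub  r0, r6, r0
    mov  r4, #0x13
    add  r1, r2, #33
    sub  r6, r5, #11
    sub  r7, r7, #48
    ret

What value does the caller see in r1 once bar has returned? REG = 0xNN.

prologue: push r1 -> mem[0xa8]=0xfd, sp=0xa8
body[0] add  r0, r5, #29 -> r0=0xf0
body[1] sub  r0, r6, r0 -> r0=0x57
body[2] mov  r4, #0x13 -> r4=0x13
body[3] add  r1, r2, #33 -> r1=0xfe
body[4] sub  r6, r5, #11 -> r6=0xc8
body[5] sub  r7, r7, #48 -> r7=0xcc
epilogue: pop r1=0xfd, sp=0xa9
r1 is callee-saved -> restored

REG = 0xfd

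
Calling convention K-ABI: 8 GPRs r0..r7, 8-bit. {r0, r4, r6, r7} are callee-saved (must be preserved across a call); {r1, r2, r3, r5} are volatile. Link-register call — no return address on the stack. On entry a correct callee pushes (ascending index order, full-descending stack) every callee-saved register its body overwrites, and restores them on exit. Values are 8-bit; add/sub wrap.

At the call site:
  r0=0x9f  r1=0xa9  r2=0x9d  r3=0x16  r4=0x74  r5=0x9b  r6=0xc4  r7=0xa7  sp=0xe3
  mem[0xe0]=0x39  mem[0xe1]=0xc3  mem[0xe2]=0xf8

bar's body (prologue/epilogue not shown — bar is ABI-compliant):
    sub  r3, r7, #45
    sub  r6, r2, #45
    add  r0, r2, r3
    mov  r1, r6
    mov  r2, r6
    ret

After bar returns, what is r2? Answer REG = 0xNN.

REG = 0x70

prologue: push r0 → mem[0xe2]=0x9f, sp=0xe2
prologue: push r6 → mem[0xe1]=0xc4, sp=0xe1
body[0] sub  r3, r7, #45 → r3=0x7a
body[1] sub  r6, r2, #45 → r6=0x70
body[2] add  r0, r2, r3 → r0=0x17
body[3] mov  r1, r6 → r1=0x70
body[4] mov  r2, r6 → r2=0x70
epilogue: pop r6=0xc4, sp=0xe2
epilogue: pop r0=0x9f, sp=0xe3
r2 is caller-saved → body value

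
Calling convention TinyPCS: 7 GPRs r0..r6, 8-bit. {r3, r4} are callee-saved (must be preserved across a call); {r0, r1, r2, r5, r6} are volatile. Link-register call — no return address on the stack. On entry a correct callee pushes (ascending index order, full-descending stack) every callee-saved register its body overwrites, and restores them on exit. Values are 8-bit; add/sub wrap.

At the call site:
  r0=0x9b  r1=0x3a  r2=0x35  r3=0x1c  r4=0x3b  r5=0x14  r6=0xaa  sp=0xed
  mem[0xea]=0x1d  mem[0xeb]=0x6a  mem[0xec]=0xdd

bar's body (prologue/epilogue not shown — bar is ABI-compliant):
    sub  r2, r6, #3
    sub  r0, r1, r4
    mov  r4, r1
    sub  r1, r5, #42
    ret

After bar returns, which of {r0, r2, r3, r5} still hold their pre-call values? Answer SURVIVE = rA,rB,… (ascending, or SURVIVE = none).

SURVIVE = r3,r5

prologue: push r4 → mem[0xec]=0x3b, sp=0xec
body[0] sub  r2, r6, #3 → r2=0xa7
body[1] sub  r0, r1, r4 → r0=0xff
body[2] mov  r4, r1 → r4=0x3a
body[3] sub  r1, r5, #42 → r1=0xea
epilogue: pop r4=0x3b, sp=0xed
r0: caller-saved, written=True
r2: caller-saved, written=True
r3: callee-saved, written=False
r5: caller-saved, written=False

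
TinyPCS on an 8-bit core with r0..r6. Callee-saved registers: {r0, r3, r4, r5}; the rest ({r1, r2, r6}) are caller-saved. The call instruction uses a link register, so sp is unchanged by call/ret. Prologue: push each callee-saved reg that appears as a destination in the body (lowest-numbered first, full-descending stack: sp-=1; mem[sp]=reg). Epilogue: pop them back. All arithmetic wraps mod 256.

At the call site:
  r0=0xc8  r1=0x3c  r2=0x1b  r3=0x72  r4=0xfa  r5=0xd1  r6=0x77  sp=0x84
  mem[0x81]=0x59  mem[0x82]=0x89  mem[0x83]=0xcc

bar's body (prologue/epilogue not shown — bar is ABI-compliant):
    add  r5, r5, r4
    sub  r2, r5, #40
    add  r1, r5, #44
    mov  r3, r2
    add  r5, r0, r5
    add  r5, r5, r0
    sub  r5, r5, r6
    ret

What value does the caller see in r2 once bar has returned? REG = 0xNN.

prologue: push r3 → mem[0x83]=0x72, sp=0x83
prologue: push r5 → mem[0x82]=0xd1, sp=0x82
body[0] add  r5, r5, r4 → r5=0xcb
body[1] sub  r2, r5, #40 → r2=0xa3
body[2] add  r1, r5, #44 → r1=0xf7
body[3] mov  r3, r2 → r3=0xa3
body[4] add  r5, r0, r5 → r5=0x93
body[5] add  r5, r5, r0 → r5=0x5b
body[6] sub  r5, r5, r6 → r5=0xe4
epilogue: pop r5=0xd1, sp=0x83
epilogue: pop r3=0x72, sp=0x84
r2 is caller-saved → body value

REG = 0xa3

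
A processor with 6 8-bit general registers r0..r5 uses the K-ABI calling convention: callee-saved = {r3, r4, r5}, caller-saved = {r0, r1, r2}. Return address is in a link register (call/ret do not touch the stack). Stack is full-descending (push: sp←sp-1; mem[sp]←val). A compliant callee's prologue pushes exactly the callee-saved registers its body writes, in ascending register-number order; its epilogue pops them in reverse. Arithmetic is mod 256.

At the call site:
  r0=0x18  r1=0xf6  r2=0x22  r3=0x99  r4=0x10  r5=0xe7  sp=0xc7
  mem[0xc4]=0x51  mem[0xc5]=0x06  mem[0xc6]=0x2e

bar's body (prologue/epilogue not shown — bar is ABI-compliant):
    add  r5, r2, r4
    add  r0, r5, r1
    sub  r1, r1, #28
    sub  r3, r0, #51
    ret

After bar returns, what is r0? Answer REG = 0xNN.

REG = 0x28

prologue: push r3 → mem[0xc6]=0x99, sp=0xc6
prologue: push r5 → mem[0xc5]=0xe7, sp=0xc5
body[0] add  r5, r2, r4 → r5=0x32
body[1] add  r0, r5, r1 → r0=0x28
body[2] sub  r1, r1, #28 → r1=0xda
body[3] sub  r3, r0, #51 → r3=0xf5
epilogue: pop r5=0xe7, sp=0xc6
epilogue: pop r3=0x99, sp=0xc7
r0 is caller-saved → body value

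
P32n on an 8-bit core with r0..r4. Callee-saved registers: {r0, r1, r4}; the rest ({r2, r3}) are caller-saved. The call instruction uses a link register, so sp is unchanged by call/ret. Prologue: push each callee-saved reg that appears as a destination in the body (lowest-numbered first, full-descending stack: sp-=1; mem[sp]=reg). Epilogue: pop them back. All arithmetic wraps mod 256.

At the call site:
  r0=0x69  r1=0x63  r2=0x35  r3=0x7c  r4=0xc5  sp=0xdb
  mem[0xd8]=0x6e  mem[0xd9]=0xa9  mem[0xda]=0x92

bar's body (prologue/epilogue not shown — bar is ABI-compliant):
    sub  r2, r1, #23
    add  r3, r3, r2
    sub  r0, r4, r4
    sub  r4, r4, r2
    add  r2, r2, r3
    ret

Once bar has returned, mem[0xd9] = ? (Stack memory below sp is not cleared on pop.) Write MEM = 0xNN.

MEM = 0xc5

prologue: push r0 → mem[0xda]=0x69, sp=0xda
prologue: push r4 → mem[0xd9]=0xc5, sp=0xd9
body[0] sub  r2, r1, #23 → r2=0x4c
body[1] add  r3, r3, r2 → r3=0xc8
body[2] sub  r0, r4, r4 → r0=0x00
body[3] sub  r4, r4, r2 → r4=0x79
body[4] add  r2, r2, r3 → r2=0x14
epilogue: pop r4=0xc5, sp=0xda
epilogue: pop r0=0x69, sp=0xdb
prologue pushed ['r0', 'r4'] at ['0xda', '0xd9']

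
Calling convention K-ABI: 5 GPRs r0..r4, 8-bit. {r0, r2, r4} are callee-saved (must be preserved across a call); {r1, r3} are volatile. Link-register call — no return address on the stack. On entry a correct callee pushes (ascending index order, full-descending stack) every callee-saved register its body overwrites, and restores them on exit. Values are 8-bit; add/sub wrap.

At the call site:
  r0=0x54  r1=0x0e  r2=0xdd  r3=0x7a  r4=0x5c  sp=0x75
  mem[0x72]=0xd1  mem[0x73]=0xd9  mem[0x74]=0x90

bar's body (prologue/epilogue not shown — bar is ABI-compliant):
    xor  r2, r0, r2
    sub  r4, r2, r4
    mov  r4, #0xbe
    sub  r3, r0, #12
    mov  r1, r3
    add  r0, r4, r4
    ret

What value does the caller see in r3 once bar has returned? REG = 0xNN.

REG = 0x48

prologue: push r0 → mem[0x74]=0x54, sp=0x74
prologue: push r2 → mem[0x73]=0xdd, sp=0x73
prologue: push r4 → mem[0x72]=0x5c, sp=0x72
body[0] xor  r2, r0, r2 → r2=0x89
body[1] sub  r4, r2, r4 → r4=0x2d
body[2] mov  r4, #0xbe → r4=0xbe
body[3] sub  r3, r0, #12 → r3=0x48
body[4] mov  r1, r3 → r1=0x48
body[5] add  r0, r4, r4 → r0=0x7c
epilogue: pop r4=0x5c, sp=0x73
epilogue: pop r2=0xdd, sp=0x74
epilogue: pop r0=0x54, sp=0x75
r3 is caller-saved → body value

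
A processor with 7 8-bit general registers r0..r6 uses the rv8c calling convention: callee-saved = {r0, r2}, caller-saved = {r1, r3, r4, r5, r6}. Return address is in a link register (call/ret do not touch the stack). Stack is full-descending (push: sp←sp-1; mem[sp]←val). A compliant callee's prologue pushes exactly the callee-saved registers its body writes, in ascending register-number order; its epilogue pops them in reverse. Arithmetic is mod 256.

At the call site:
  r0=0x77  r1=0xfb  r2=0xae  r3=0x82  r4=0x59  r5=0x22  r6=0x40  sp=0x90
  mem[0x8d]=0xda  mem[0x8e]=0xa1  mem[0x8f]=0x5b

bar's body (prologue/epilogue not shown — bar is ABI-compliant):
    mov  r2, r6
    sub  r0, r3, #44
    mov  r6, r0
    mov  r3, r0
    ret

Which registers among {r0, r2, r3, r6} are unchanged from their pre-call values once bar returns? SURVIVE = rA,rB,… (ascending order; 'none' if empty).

prologue: push r0 -> mem[0x8f]=0x77, sp=0x8f
prologue: push r2 -> mem[0x8e]=0xae, sp=0x8e
body[0] mov  r2, r6 -> r2=0x40
body[1] sub  r0, r3, #44 -> r0=0x56
body[2] mov  r6, r0 -> r6=0x56
body[3] mov  r3, r0 -> r3=0x56
epilogue: pop r2=0xae, sp=0x8f
epilogue: pop r0=0x77, sp=0x90
r0: callee-saved, written=True
r2: callee-saved, written=True
r3: caller-saved, written=True
r6: caller-saved, written=True

SURVIVE = r0,r2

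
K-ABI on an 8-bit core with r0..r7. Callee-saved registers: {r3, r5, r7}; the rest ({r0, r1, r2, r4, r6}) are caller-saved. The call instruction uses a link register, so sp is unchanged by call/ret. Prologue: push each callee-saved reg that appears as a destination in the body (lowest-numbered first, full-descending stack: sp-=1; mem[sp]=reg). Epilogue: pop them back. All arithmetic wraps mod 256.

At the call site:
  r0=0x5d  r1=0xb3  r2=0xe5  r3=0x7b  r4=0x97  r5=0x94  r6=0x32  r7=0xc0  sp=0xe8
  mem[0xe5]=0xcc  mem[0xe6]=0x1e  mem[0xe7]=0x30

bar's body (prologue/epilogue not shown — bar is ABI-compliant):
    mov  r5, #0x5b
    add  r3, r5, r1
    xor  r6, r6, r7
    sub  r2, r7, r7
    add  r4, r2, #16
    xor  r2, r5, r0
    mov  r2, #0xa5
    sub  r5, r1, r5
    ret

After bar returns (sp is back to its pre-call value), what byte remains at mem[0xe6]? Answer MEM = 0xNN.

prologue: push r3 → mem[0xe7]=0x7b, sp=0xe7
prologue: push r5 → mem[0xe6]=0x94, sp=0xe6
body[0] mov  r5, #0x5b → r5=0x5b
body[1] add  r3, r5, r1 → r3=0x0e
body[2] xor  r6, r6, r7 → r6=0xf2
body[3] sub  r2, r7, r7 → r2=0x00
body[4] add  r4, r2, #16 → r4=0x10
body[5] xor  r2, r5, r0 → r2=0x06
body[6] mov  r2, #0xa5 → r2=0xa5
body[7] sub  r5, r1, r5 → r5=0x58
epilogue: pop r5=0x94, sp=0xe7
epilogue: pop r3=0x7b, sp=0xe8
prologue pushed ['r3', 'r5'] at ['0xe7', '0xe6']

MEM = 0x94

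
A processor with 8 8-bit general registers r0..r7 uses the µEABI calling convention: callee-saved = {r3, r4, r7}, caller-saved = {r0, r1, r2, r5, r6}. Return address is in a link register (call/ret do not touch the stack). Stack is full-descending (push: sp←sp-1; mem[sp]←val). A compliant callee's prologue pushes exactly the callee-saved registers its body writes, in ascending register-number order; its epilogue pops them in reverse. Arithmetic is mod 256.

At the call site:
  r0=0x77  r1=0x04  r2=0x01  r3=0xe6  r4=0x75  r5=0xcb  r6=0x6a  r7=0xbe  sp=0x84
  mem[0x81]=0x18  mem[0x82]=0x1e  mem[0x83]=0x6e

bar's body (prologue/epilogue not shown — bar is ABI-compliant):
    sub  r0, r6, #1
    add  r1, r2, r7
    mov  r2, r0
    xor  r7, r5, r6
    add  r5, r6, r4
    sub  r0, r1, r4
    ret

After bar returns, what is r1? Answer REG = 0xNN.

REG = 0xbf

prologue: push r7 → mem[0x83]=0xbe, sp=0x83
body[0] sub  r0, r6, #1 → r0=0x69
body[1] add  r1, r2, r7 → r1=0xbf
body[2] mov  r2, r0 → r2=0x69
body[3] xor  r7, r5, r6 → r7=0xa1
body[4] add  r5, r6, r4 → r5=0xdf
body[5] sub  r0, r1, r4 → r0=0x4a
epilogue: pop r7=0xbe, sp=0x84
r1 is caller-saved → body value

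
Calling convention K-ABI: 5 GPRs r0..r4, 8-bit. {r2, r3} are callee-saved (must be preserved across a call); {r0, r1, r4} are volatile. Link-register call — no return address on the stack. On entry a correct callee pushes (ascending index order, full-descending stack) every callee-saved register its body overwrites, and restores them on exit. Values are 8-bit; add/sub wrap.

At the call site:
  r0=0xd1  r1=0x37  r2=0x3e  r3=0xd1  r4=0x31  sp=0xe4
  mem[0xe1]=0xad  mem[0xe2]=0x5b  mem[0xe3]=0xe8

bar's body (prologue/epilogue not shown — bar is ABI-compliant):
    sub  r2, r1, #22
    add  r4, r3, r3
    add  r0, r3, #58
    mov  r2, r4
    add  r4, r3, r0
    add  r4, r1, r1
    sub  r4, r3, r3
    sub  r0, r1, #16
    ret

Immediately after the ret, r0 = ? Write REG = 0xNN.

REG = 0x27

prologue: push r2 → mem[0xe3]=0x3e, sp=0xe3
body[0] sub  r2, r1, #22 → r2=0x21
body[1] add  r4, r3, r3 → r4=0xa2
body[2] add  r0, r3, #58 → r0=0x0b
body[3] mov  r2, r4 → r2=0xa2
body[4] add  r4, r3, r0 → r4=0xdc
body[5] add  r4, r1, r1 → r4=0x6e
body[6] sub  r4, r3, r3 → r4=0x00
body[7] sub  r0, r1, #16 → r0=0x27
epilogue: pop r2=0x3e, sp=0xe4
r0 is caller-saved → body value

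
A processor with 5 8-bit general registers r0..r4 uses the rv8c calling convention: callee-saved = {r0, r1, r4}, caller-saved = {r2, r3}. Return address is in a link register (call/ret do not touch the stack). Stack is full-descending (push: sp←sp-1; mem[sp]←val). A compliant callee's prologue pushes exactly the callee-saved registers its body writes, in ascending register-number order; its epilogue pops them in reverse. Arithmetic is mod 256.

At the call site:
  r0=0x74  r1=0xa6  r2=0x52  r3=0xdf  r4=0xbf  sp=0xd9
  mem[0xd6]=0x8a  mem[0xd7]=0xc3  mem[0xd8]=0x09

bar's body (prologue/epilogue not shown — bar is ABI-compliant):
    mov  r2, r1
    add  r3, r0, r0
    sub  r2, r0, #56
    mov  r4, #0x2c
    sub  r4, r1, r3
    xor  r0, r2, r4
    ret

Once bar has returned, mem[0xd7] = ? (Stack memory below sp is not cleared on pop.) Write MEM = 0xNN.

prologue: push r0 -> mem[0xd8]=0x74, sp=0xd8
prologue: push r4 -> mem[0xd7]=0xbf, sp=0xd7
body[0] mov  r2, r1 -> r2=0xa6
body[1] add  r3, r0, r0 -> r3=0xe8
body[2] sub  r2, r0, #56 -> r2=0x3c
body[3] mov  r4, #0x2c -> r4=0x2c
body[4] sub  r4, r1, r3 -> r4=0xbe
body[5] xor  r0, r2, r4 -> r0=0x82
epilogue: pop r4=0xbf, sp=0xd8
epilogue: pop r0=0x74, sp=0xd9
prologue pushed ['r0', 'r4'] at ['0xd8', '0xd7']

MEM = 0xbf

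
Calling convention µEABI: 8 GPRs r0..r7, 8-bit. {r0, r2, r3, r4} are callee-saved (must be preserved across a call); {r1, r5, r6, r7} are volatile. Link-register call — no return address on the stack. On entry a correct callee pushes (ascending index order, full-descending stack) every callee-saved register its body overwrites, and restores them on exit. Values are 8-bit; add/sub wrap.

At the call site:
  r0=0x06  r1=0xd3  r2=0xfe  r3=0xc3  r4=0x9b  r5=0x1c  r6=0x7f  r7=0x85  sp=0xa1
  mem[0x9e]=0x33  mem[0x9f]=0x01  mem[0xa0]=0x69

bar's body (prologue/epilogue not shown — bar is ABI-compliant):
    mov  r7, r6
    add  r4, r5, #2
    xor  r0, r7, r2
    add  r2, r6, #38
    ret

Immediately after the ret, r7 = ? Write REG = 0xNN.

prologue: push r0 -> mem[0xa0]=0x06, sp=0xa0
prologue: push r2 -> mem[0x9f]=0xfe, sp=0x9f
prologue: push r4 -> mem[0x9e]=0x9b, sp=0x9e
body[0] mov  r7, r6 -> r7=0x7f
body[1] add  r4, r5, #2 -> r4=0x1e
body[2] xor  r0, r7, r2 -> r0=0x81
body[3] add  r2, r6, #38 -> r2=0xa5
epilogue: pop r4=0x9b, sp=0x9f
epilogue: pop r2=0xfe, sp=0xa0
epilogue: pop r0=0x06, sp=0xa1
r7 is caller-saved -> body value

REG = 0x7f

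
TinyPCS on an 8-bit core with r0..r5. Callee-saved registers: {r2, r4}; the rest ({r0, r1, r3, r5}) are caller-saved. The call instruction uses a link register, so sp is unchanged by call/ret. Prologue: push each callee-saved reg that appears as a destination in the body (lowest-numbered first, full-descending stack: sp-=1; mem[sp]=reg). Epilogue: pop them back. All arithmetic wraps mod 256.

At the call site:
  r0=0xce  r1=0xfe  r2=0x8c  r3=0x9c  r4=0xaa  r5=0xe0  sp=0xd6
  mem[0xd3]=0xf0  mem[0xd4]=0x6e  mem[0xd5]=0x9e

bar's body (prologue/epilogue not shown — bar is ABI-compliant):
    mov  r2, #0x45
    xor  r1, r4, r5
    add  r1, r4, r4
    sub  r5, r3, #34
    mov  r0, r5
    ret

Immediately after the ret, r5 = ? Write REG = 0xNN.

REG = 0x7a

prologue: push r2 → mem[0xd5]=0x8c, sp=0xd5
body[0] mov  r2, #0x45 → r2=0x45
body[1] xor  r1, r4, r5 → r1=0x4a
body[2] add  r1, r4, r4 → r1=0x54
body[3] sub  r5, r3, #34 → r5=0x7a
body[4] mov  r0, r5 → r0=0x7a
epilogue: pop r2=0x8c, sp=0xd6
r5 is caller-saved → body value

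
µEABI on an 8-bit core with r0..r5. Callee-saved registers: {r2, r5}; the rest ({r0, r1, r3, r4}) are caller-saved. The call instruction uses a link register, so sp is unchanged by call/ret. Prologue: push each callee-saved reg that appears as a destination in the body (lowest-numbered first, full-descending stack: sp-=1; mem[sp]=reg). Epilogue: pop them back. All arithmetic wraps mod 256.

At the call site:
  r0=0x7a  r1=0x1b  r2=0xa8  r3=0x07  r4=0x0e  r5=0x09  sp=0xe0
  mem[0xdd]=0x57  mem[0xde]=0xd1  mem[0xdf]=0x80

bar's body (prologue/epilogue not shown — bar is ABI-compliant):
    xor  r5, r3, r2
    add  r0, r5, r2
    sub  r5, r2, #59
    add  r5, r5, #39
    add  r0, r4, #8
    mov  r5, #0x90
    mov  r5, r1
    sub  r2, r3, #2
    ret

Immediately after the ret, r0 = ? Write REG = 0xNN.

prologue: push r2 → mem[0xdf]=0xa8, sp=0xdf
prologue: push r5 → mem[0xde]=0x09, sp=0xde
body[0] xor  r5, r3, r2 → r5=0xaf
body[1] add  r0, r5, r2 → r0=0x57
body[2] sub  r5, r2, #59 → r5=0x6d
body[3] add  r5, r5, #39 → r5=0x94
body[4] add  r0, r4, #8 → r0=0x16
body[5] mov  r5, #0x90 → r5=0x90
body[6] mov  r5, r1 → r5=0x1b
body[7] sub  r2, r3, #2 → r2=0x05
epilogue: pop r5=0x09, sp=0xdf
epilogue: pop r2=0xa8, sp=0xe0
r0 is caller-saved → body value

REG = 0x16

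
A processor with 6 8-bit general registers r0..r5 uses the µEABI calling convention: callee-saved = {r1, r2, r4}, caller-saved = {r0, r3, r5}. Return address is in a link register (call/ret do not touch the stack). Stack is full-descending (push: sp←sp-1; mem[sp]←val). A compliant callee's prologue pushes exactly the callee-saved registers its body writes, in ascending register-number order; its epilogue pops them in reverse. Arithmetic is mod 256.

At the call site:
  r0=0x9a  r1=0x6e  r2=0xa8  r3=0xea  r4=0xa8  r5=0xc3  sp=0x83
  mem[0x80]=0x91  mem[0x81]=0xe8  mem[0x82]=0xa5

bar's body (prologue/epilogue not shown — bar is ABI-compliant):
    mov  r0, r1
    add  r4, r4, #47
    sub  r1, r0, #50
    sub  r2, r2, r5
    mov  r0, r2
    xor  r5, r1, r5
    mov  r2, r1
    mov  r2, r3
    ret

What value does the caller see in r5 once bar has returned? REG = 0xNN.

REG = 0xff

prologue: push r1 → mem[0x82]=0x6e, sp=0x82
prologue: push r2 → mem[0x81]=0xa8, sp=0x81
prologue: push r4 → mem[0x80]=0xa8, sp=0x80
body[0] mov  r0, r1 → r0=0x6e
body[1] add  r4, r4, #47 → r4=0xd7
body[2] sub  r1, r0, #50 → r1=0x3c
body[3] sub  r2, r2, r5 → r2=0xe5
body[4] mov  r0, r2 → r0=0xe5
body[5] xor  r5, r1, r5 → r5=0xff
body[6] mov  r2, r1 → r2=0x3c
body[7] mov  r2, r3 → r2=0xea
epilogue: pop r4=0xa8, sp=0x81
epilogue: pop r2=0xa8, sp=0x82
epilogue: pop r1=0x6e, sp=0x83
r5 is caller-saved → body value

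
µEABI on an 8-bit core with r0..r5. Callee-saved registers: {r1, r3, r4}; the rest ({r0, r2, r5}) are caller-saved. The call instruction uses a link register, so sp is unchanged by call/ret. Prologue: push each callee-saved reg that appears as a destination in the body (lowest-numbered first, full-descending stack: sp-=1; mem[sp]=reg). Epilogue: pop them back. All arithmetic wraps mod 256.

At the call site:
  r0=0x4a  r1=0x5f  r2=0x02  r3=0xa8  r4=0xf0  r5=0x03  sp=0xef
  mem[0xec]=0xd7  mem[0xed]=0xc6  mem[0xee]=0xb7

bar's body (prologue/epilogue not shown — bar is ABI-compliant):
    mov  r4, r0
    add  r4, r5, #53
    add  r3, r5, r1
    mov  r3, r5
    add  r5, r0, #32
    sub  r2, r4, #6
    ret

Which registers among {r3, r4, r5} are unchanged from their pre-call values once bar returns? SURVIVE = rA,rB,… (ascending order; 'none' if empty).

SURVIVE = r3,r4

prologue: push r3 → mem[0xee]=0xa8, sp=0xee
prologue: push r4 → mem[0xed]=0xf0, sp=0xed
body[0] mov  r4, r0 → r4=0x4a
body[1] add  r4, r5, #53 → r4=0x38
body[2] add  r3, r5, r1 → r3=0x62
body[3] mov  r3, r5 → r3=0x03
body[4] add  r5, r0, #32 → r5=0x6a
body[5] sub  r2, r4, #6 → r2=0x32
epilogue: pop r4=0xf0, sp=0xee
epilogue: pop r3=0xa8, sp=0xef
r3: callee-saved, written=True
r4: callee-saved, written=True
r5: caller-saved, written=True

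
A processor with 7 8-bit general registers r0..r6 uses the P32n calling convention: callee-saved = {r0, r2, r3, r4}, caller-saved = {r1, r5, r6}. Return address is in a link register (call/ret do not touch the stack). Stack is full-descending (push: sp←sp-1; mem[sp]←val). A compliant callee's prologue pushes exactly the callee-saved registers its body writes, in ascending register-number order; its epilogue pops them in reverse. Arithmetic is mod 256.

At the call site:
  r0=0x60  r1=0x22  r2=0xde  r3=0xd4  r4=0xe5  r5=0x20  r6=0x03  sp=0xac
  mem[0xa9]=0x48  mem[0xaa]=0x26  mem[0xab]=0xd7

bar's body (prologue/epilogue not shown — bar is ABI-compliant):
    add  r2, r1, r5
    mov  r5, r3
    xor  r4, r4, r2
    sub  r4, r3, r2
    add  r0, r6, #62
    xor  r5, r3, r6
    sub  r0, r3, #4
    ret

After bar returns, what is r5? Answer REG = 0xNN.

prologue: push r0 -> mem[0xab]=0x60, sp=0xab
prologue: push r2 -> mem[0xaa]=0xde, sp=0xaa
prologue: push r4 -> mem[0xa9]=0xe5, sp=0xa9
body[0] add  r2, r1, r5 -> r2=0x42
body[1] mov  r5, r3 -> r5=0xd4
body[2] xor  r4, r4, r2 -> r4=0xa7
body[3] sub  r4, r3, r2 -> r4=0x92
body[4] add  r0, r6, #62 -> r0=0x41
body[5] xor  r5, r3, r6 -> r5=0xd7
body[6] sub  r0, r3, #4 -> r0=0xd0
epilogue: pop r4=0xe5, sp=0xaa
epilogue: pop r2=0xde, sp=0xab
epilogue: pop r0=0x60, sp=0xac
r5 is caller-saved -> body value

REG = 0xd7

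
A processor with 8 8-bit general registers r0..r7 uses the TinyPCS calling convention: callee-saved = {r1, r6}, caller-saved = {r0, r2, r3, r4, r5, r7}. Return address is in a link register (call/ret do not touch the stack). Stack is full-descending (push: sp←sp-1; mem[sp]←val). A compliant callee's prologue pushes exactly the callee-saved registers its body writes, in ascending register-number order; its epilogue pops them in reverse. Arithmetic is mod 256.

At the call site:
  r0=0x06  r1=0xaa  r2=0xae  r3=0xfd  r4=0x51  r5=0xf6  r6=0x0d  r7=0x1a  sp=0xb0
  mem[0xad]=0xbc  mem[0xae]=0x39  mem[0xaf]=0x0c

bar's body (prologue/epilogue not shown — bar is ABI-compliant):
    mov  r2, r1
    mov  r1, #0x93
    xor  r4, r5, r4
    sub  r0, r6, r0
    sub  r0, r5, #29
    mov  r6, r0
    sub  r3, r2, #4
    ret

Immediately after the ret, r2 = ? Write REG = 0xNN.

prologue: push r1 → mem[0xaf]=0xaa, sp=0xaf
prologue: push r6 → mem[0xae]=0x0d, sp=0xae
body[0] mov  r2, r1 → r2=0xaa
body[1] mov  r1, #0x93 → r1=0x93
body[2] xor  r4, r5, r4 → r4=0xa7
body[3] sub  r0, r6, r0 → r0=0x07
body[4] sub  r0, r5, #29 → r0=0xd9
body[5] mov  r6, r0 → r6=0xd9
body[6] sub  r3, r2, #4 → r3=0xa6
epilogue: pop r6=0x0d, sp=0xaf
epilogue: pop r1=0xaa, sp=0xb0
r2 is caller-saved → body value

REG = 0xaa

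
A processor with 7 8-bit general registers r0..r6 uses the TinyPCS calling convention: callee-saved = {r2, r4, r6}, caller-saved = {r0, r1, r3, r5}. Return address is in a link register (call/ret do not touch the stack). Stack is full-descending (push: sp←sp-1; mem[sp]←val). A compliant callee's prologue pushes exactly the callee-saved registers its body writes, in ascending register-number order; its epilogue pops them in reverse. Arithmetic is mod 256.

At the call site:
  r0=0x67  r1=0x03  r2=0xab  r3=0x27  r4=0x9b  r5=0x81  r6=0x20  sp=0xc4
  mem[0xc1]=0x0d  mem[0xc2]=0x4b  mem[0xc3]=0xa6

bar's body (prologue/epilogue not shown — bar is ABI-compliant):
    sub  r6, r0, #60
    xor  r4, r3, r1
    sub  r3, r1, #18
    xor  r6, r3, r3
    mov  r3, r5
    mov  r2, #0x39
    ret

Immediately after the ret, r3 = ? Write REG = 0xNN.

prologue: push r2 → mem[0xc3]=0xab, sp=0xc3
prologue: push r4 → mem[0xc2]=0x9b, sp=0xc2
prologue: push r6 → mem[0xc1]=0x20, sp=0xc1
body[0] sub  r6, r0, #60 → r6=0x2b
body[1] xor  r4, r3, r1 → r4=0x24
body[2] sub  r3, r1, #18 → r3=0xf1
body[3] xor  r6, r3, r3 → r6=0x00
body[4] mov  r3, r5 → r3=0x81
body[5] mov  r2, #0x39 → r2=0x39
epilogue: pop r6=0x20, sp=0xc2
epilogue: pop r4=0x9b, sp=0xc3
epilogue: pop r2=0xab, sp=0xc4
r3 is caller-saved → body value

REG = 0x81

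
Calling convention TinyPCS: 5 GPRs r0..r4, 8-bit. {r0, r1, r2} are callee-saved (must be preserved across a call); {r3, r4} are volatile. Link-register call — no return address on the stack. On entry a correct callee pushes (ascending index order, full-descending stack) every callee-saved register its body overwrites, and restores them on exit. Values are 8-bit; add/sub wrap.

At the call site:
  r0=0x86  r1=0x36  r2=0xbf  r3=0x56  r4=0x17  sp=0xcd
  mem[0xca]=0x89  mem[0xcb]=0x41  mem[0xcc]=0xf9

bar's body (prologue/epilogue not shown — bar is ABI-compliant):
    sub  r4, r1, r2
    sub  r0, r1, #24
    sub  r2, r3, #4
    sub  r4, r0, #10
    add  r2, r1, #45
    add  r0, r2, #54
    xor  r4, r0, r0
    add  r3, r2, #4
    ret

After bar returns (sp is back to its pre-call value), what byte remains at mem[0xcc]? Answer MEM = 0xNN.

MEM = 0x86

prologue: push r0 -> mem[0xcc]=0x86, sp=0xcc
prologue: push r2 -> mem[0xcb]=0xbf, sp=0xcb
body[0] sub  r4, r1, r2 -> r4=0x77
body[1] sub  r0, r1, #24 -> r0=0x1e
body[2] sub  r2, r3, #4 -> r2=0x52
body[3] sub  r4, r0, #10 -> r4=0x14
body[4] add  r2, r1, #45 -> r2=0x63
body[5] add  r0, r2, #54 -> r0=0x99
body[6] xor  r4, r0, r0 -> r4=0x00
body[7] add  r3, r2, #4 -> r3=0x67
epilogue: pop r2=0xbf, sp=0xcc
epilogue: pop r0=0x86, sp=0xcd
prologue pushed ['r0', 'r2'] at ['0xcc', '0xcb']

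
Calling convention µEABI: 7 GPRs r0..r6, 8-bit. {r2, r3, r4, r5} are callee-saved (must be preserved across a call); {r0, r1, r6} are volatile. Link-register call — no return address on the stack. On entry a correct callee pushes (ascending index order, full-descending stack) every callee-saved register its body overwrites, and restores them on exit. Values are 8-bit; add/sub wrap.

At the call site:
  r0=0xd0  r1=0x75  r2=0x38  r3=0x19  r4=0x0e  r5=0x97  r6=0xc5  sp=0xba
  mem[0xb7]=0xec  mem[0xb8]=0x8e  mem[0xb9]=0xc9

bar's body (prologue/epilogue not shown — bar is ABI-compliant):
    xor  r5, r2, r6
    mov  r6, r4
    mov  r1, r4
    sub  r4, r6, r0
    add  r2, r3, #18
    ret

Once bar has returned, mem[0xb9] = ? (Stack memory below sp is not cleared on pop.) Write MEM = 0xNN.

prologue: push r2 → mem[0xb9]=0x38, sp=0xb9
prologue: push r4 → mem[0xb8]=0x0e, sp=0xb8
prologue: push r5 → mem[0xb7]=0x97, sp=0xb7
body[0] xor  r5, r2, r6 → r5=0xfd
body[1] mov  r6, r4 → r6=0x0e
body[2] mov  r1, r4 → r1=0x0e
body[3] sub  r4, r6, r0 → r4=0x3e
body[4] add  r2, r3, #18 → r2=0x2b
epilogue: pop r5=0x97, sp=0xb8
epilogue: pop r4=0x0e, sp=0xb9
epilogue: pop r2=0x38, sp=0xba
prologue pushed ['r2', 'r4', 'r5'] at ['0xb9', '0xb8', '0xb7']

MEM = 0x38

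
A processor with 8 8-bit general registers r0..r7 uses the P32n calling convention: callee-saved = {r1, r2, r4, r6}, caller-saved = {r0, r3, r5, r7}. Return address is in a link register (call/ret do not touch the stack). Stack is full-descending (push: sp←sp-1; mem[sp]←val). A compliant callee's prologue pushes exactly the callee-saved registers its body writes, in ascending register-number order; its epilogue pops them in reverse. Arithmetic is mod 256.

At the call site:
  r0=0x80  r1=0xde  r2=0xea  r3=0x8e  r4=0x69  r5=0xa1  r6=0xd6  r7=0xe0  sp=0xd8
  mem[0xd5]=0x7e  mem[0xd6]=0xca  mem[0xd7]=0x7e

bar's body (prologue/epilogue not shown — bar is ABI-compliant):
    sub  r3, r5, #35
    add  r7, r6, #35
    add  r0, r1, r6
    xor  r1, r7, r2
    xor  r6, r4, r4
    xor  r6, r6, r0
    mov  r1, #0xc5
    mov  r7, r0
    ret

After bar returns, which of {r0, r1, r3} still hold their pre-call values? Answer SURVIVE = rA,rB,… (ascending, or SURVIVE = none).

prologue: push r1 -> mem[0xd7]=0xde, sp=0xd7
prologue: push r6 -> mem[0xd6]=0xd6, sp=0xd6
body[0] sub  r3, r5, #35 -> r3=0x7e
body[1] add  r7, r6, #35 -> r7=0xf9
body[2] add  r0, r1, r6 -> r0=0xb4
body[3] xor  r1, r7, r2 -> r1=0x13
body[4] xor  r6, r4, r4 -> r6=0x00
body[5] xor  r6, r6, r0 -> r6=0xb4
body[6] mov  r1, #0xc5 -> r1=0xc5
body[7] mov  r7, r0 -> r7=0xb4
epilogue: pop r6=0xd6, sp=0xd7
epilogue: pop r1=0xde, sp=0xd8
r0: caller-saved, written=True
r1: callee-saved, written=True
r3: caller-saved, written=True

SURVIVE = r1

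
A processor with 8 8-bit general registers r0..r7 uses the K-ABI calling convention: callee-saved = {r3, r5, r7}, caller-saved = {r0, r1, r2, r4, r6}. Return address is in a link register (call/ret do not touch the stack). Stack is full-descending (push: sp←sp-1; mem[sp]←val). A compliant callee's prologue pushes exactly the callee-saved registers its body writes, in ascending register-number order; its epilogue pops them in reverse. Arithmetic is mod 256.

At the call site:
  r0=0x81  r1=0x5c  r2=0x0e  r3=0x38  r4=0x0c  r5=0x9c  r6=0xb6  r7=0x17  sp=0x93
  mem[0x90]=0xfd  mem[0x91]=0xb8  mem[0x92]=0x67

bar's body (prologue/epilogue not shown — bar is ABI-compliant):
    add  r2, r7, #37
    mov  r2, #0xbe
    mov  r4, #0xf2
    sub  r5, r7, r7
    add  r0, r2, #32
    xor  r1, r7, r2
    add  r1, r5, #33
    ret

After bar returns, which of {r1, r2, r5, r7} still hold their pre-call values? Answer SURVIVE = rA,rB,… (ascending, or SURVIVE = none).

SURVIVE = r5,r7

prologue: push r5 -> mem[0x92]=0x9c, sp=0x92
body[0] add  r2, r7, #37 -> r2=0x3c
body[1] mov  r2, #0xbe -> r2=0xbe
body[2] mov  r4, #0xf2 -> r4=0xf2
body[3] sub  r5, r7, r7 -> r5=0x00
body[4] add  r0, r2, #32 -> r0=0xde
body[5] xor  r1, r7, r2 -> r1=0xa9
body[6] add  r1, r5, #33 -> r1=0x21
epilogue: pop r5=0x9c, sp=0x93
r1: caller-saved, written=True
r2: caller-saved, written=True
r5: callee-saved, written=True
r7: callee-saved, written=False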